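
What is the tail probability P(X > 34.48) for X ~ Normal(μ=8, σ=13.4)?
0.024071

We have X ~ Normal(μ=8, σ=13.4).

P(X > 34.48) = 1 - P(X ≤ 34.48)
                = 1 - F(34.48)
                = 1 - 0.975929
                = 0.024071

So there's approximately a 2.4% chance that X exceeds 34.48.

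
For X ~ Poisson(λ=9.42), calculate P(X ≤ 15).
0.968600

We have X ~ Poisson(λ=9.42).

The CDF gives us P(X ≤ k).

Using the CDF:
P(X ≤ 15) = 0.968600

This means there's approximately a 96.9% chance that X is at most 15.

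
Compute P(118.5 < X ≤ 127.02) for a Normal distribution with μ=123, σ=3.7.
0.749417

We have X ~ Normal(μ=123, σ=3.7).

To find P(118.5 < X ≤ 127.02), we use:
P(118.5 < X ≤ 127.02) = P(X ≤ 127.02) - P(X ≤ 118.5)
                 = F(127.02) - F(118.5)
                 = 0.861368 - 0.111951
                 = 0.749417

So there's approximately a 74.9% chance that X falls in this range.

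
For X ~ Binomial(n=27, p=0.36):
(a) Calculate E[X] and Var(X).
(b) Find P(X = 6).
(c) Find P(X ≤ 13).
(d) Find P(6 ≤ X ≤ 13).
(a) E[X] = 9.7200, Var(X) = 6.2208
(b) P(X = 6) = 0.054815
(c) P(X ≤ 13) = 0.933014
(d) P(6 ≤ X ≤ 13) = 0.892378

We have X ~ Binomial(n=27, p=0.36).

(a) Moments:
E[X] = 9.7200
Var(X) = 6.2208
σ = √Var(X) = 2.4942

(b) Point probability using PMF:
P(X = 6) = 0.054815

(c) Cumulative probability using CDF:
P(X ≤ 13) = F(13) = 0.933014

(d) Range probability:
P(6 ≤ X ≤ 13) = P(X ≤ 13) - P(X ≤ 5)
                   = F(13) - F(5)
                   = 0.933014 - 0.040636
                   = 0.892378

This means approximately 89.2% of outcomes fall in the interval [6, 13].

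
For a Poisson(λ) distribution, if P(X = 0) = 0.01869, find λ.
λ = 3.9798

For a Poisson(λ) distribution, the PMF at 0 is:
P(X = 0) = λ^0 e^(-λ) / 0! = e^(-λ)

Given P(X = 0) = 0.01869:
e^(-λ) = 0.01869
-λ = ln(0.01869)
λ = -ln(0.01869) = 3.9798

Verification: e^(-3.9798) = 0.01869 ✓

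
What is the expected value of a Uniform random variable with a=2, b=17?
9.5000

We have X ~ Uniform(a=2, b=17).

For a Uniform distribution with a=2, b=17:
E[X] = 9.5000

This is the expected (average) value of X.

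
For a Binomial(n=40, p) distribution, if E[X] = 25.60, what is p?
p = 0.64

For a Binomial(n, p) distribution:
E[X] = n × p

Given n = 40 and E[X] = 25.60:
25.60 = 40 × p
p = 25.60 / 40 = 0.64

Verification: Binomial(40, 0.64) has E[X] = 25.60 ✓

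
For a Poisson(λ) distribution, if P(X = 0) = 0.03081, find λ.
λ = 3.4799

For a Poisson(λ) distribution, the PMF at 0 is:
P(X = 0) = λ^0 e^(-λ) / 0! = e^(-λ)

Given P(X = 0) = 0.03081:
e^(-λ) = 0.03081
-λ = ln(0.03081)
λ = -ln(0.03081) = 3.4799

Verification: e^(-3.4799) = 0.03081 ✓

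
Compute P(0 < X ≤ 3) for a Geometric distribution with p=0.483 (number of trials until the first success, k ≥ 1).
0.861812

We have X ~ Geometric(p=0.483) (number of trials until the first success, k ≥ 1).

To find P(0 < X ≤ 3), we use:
P(0 < X ≤ 3) = P(X ≤ 3) - P(X ≤ 0)
                 = F(3) - F(0)
                 = 0.861812 - 0.000000
                 = 0.861812

So there's approximately a 86.2% chance that X falls in this range.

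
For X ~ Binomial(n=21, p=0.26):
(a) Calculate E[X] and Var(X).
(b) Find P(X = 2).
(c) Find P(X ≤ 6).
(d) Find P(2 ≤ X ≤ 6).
(a) E[X] = 5.4600, Var(X) = 4.0404
(b) P(X = 2) = 0.046512
(c) P(X ≤ 6) = 0.707334
(d) P(2 ≤ X ≤ 6) = 0.692301

We have X ~ Binomial(n=21, p=0.26).

(a) Moments:
E[X] = 5.4600
Var(X) = 4.0404
σ = √Var(X) = 2.0101

(b) Point probability using PMF:
P(X = 2) = 0.046512

(c) Cumulative probability using CDF:
P(X ≤ 6) = F(6) = 0.707334

(d) Range probability:
P(2 ≤ X ≤ 6) = P(X ≤ 6) - P(X ≤ 1)
                   = F(6) - F(1)
                   = 0.707334 - 0.015032
                   = 0.692301

This means approximately 69.2% of outcomes fall in the interval [2, 6].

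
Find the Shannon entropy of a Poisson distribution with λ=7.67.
2.4258 nats

We have X ~ Poisson(λ=7.67).

The Shannon entropy measures the uncertainty or information content of the distribution.

For a Poisson distribution with λ=7.67:
H(X) = 2.4258 nats

(In bits, this would be 3.4997 bits.)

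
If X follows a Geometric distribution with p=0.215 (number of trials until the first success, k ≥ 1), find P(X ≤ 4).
0.620267

We have X ~ Geometric(p=0.215) (number of trials until the first success, k ≥ 1).

The CDF gives us P(X ≤ k).

Using the CDF:
P(X ≤ 4) = 0.620267

This means there's approximately a 62.0% chance that X is at most 4.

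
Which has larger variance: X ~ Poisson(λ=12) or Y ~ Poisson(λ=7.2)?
X has larger variance (12.0000 > 7.2000)

Compute the variance for each distribution:

X ~ Poisson(λ=12):
Var(X) = 12.0000

Y ~ Poisson(λ=7.2):
Var(Y) = 7.2000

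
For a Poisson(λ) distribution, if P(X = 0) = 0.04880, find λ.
λ = 3.0200

For a Poisson(λ) distribution, the PMF at 0 is:
P(X = 0) = λ^0 e^(-λ) / 0! = e^(-λ)

Given P(X = 0) = 0.04880:
e^(-λ) = 0.04880
-λ = ln(0.04880)
λ = -ln(0.04880) = 3.0200

Verification: e^(-3.0200) = 0.04880 ✓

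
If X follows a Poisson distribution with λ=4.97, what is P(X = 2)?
0.085751

We have X ~ Poisson(λ=4.97).

For a Poisson distribution, the PMF gives us the probability of each outcome.

Using the PMF formula:
P(X = 2) = 0.085751

Rounded to 4 decimal places: 0.0858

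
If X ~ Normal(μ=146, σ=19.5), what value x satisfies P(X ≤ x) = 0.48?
145.0220

We have X ~ Normal(μ=146, σ=19.5).

We want to find x such that P(X ≤ x) = 0.48.

This is the 48th percentile, which means 48% of values fall below this point.

Using the inverse CDF (quantile function):
x = F⁻¹(0.48) = 145.0220

Verification: P(X ≤ 145.0220) = 0.48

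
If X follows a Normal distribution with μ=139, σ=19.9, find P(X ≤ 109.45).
0.068782

We have X ~ Normal(μ=139, σ=19.9).

The CDF gives us P(X ≤ k).

Using the CDF:
P(X ≤ 109.45) = 0.068782

This means there's approximately a 6.9% chance that X is at most 109.45.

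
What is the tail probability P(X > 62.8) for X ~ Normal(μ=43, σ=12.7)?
0.059492

We have X ~ Normal(μ=43, σ=12.7).

P(X > 62.8) = 1 - P(X ≤ 62.8)
                = 1 - F(62.8)
                = 1 - 0.940508
                = 0.059492

So there's approximately a 5.9% chance that X exceeds 62.8.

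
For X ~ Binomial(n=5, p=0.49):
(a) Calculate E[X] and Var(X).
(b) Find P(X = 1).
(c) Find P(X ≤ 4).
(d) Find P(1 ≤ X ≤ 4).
(a) E[X] = 2.4500, Var(X) = 1.2495
(b) P(X = 1) = 0.165747
(c) P(X ≤ 4) = 0.971752
(d) P(1 ≤ X ≤ 4) = 0.937250

We have X ~ Binomial(n=5, p=0.49).

(a) Moments:
E[X] = 2.4500
Var(X) = 1.2495
σ = √Var(X) = 1.1178

(b) Point probability using PMF:
P(X = 1) = 0.165747

(c) Cumulative probability using CDF:
P(X ≤ 4) = F(4) = 0.971752

(d) Range probability:
P(1 ≤ X ≤ 4) = P(X ≤ 4) - P(X ≤ 0)
                   = F(4) - F(0)
                   = 0.971752 - 0.034503
                   = 0.937250

This means approximately 93.7% of outcomes fall in the interval [1, 4].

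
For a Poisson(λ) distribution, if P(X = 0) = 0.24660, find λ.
λ = 1.4000

For a Poisson(λ) distribution, the PMF at 0 is:
P(X = 0) = λ^0 e^(-λ) / 0! = e^(-λ)

Given P(X = 0) = 0.24660:
e^(-λ) = 0.24660
-λ = ln(0.24660)
λ = -ln(0.24660) = 1.4000

Verification: e^(-1.4000) = 0.24660 ✓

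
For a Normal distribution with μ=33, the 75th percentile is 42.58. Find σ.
σ = 14.2033

For X ~ Normal(μ, σ), the p-th percentile satisfies x = μ + z_p × σ,
where z_p = Φ⁻¹(p) is the standard normal quantile.

Step 1: z_{0.75} = Φ⁻¹(0.75) = 0.6745

Step 2: Solve for σ:
42.58 = 33 + 0.6745 × σ
σ = (42.58 - 33) / 0.6745
σ = 9.58 / 0.6745
σ = 14.2033

Verification: μ + z × σ = 33 + 0.6745 × 14.2033 = 42.58 ✓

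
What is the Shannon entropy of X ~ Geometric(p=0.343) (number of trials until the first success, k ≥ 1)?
1.8747 nats

We have X ~ Geometric(p=0.343) (number of trials until the first success, k ≥ 1).

The Shannon entropy measures the uncertainty or information content of the distribution.

For a Geometric distribution with p=0.343 (number of trials until the first success, k ≥ 1):
H(X) = 1.8747 nats

(In bits, this would be 2.7045 bits.)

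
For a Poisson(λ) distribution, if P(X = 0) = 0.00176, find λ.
λ = 6.3424

For a Poisson(λ) distribution, the PMF at 0 is:
P(X = 0) = λ^0 e^(-λ) / 0! = e^(-λ)

Given P(X = 0) = 0.00176:
e^(-λ) = 0.00176
-λ = ln(0.00176)
λ = -ln(0.00176) = 6.3424

Verification: e^(-6.3424) = 0.00176 ✓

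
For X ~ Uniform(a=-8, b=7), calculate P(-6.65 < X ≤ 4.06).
0.714000

We have X ~ Uniform(a=-8, b=7).

To find P(-6.65 < X ≤ 4.06), we use:
P(-6.65 < X ≤ 4.06) = P(X ≤ 4.06) - P(X ≤ -6.65)
                 = F(4.06) - F(-6.65)
                 = 0.804000 - 0.090000
                 = 0.714000

So there's approximately a 71.4% chance that X falls in this range.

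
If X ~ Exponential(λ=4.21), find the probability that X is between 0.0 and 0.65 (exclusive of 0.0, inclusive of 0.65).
0.935203

We have X ~ Exponential(λ=4.21).

To find P(0.0 < X ≤ 0.65), we use:
P(0.0 < X ≤ 0.65) = P(X ≤ 0.65) - P(X ≤ 0.0)
                 = F(0.65) - F(0.0)
                 = 0.935203 - 0.000000
                 = 0.935203

So there's approximately a 93.5% chance that X falls in this range.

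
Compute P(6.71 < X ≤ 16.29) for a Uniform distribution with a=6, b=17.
0.870909

We have X ~ Uniform(a=6, b=17).

To find P(6.71 < X ≤ 16.29), we use:
P(6.71 < X ≤ 16.29) = P(X ≤ 16.29) - P(X ≤ 6.71)
                 = F(16.29) - F(6.71)
                 = 0.935455 - 0.064545
                 = 0.870909

So there's approximately a 87.1% chance that X falls in this range.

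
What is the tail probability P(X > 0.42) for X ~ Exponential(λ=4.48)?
0.152346

We have X ~ Exponential(λ=4.48).

P(X > 0.42) = 1 - P(X ≤ 0.42)
                = 1 - F(0.42)
                = 1 - 0.847654
                = 0.152346

So there's approximately a 15.2% chance that X exceeds 0.42.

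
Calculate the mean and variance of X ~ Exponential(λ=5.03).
E[X] = 0.1988, Var(X) = 0.0395

We have X ~ Exponential(λ=5.03).

For an Exponential distribution with λ=5.03:

Expected value:
E[X] = 0.1988

Variance:
Var(X) = 0.0395

Standard deviation:
σ = √Var(X) = 0.1988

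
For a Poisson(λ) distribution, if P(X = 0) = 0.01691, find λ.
λ = 4.0799

For a Poisson(λ) distribution, the PMF at 0 is:
P(X = 0) = λ^0 e^(-λ) / 0! = e^(-λ)

Given P(X = 0) = 0.01691:
e^(-λ) = 0.01691
-λ = ln(0.01691)
λ = -ln(0.01691) = 4.0799

Verification: e^(-4.0799) = 0.01691 ✓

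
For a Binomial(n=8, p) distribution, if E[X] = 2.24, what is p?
p = 0.28

For a Binomial(n, p) distribution:
E[X] = n × p

Given n = 8 and E[X] = 2.24:
2.24 = 8 × p
p = 2.24 / 8 = 0.28

Verification: Binomial(8, 0.28) has E[X] = 2.24 ✓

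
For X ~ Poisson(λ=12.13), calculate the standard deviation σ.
3.4828

We have X ~ Poisson(λ=12.13).

For a Poisson distribution with λ=12.13:
σ = √Var(X) = 3.4828

The standard deviation is the square root of the variance.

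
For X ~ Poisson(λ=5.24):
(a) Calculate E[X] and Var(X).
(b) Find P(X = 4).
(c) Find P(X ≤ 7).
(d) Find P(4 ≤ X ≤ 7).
(a) E[X] = 5.2400, Var(X) = 5.2400
(b) P(X = 4) = 0.166499
(c) P(X ≤ 7) = 0.840389
(d) P(4 ≤ X ≤ 7) = 0.607451

We have X ~ Poisson(λ=5.24).

(a) Moments:
E[X] = 5.2400
Var(X) = 5.2400
σ = √Var(X) = 2.2891

(b) Point probability using PMF:
P(X = 4) = 0.166499

(c) Cumulative probability using CDF:
P(X ≤ 7) = F(7) = 0.840389

(d) Range probability:
P(4 ≤ X ≤ 7) = P(X ≤ 7) - P(X ≤ 3)
                   = F(7) - F(3)
                   = 0.840389 - 0.232938
                   = 0.607451

This means approximately 60.7% of outcomes fall in the interval [4, 7].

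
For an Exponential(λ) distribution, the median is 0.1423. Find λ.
λ = 4.8710

For X ~ Exponential(λ), the CDF is F(x) = 1 - e^(-λx).
The median m satisfies F(m) = 0.5:
1 - e^(-λm) = 0.5
e^(-λm) = 0.5
λm = ln(2)
m = ln(2) / λ

Given m = 0.1423:
λ = ln(2) / 0.1423 = 0.693147 / 0.1423 = 4.8710

Verification: ln(2) / 4.8710 = 0.1423 ✓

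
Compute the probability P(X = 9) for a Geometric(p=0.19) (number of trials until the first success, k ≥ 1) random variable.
0.035207

We have X ~ Geometric(p=0.19) (number of trials until the first success, k ≥ 1).

For a Geometric distribution, the PMF gives us the probability of each outcome.

Using the PMF formula:
P(X = 9) = 0.035207

Rounded to 4 decimal places: 0.0352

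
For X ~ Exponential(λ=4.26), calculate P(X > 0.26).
0.330351

We have X ~ Exponential(λ=4.26).

P(X > 0.26) = 1 - P(X ≤ 0.26)
                = 1 - F(0.26)
                = 1 - 0.669649
                = 0.330351

So there's approximately a 33.0% chance that X exceeds 0.26.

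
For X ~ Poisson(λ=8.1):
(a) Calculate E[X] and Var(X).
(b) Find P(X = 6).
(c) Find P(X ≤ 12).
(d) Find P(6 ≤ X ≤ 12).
(a) E[X] = 8.1000, Var(X) = 8.1000
(b) P(X = 6) = 0.119067
(c) P(X ≤ 12) = 0.931269
(d) P(6 ≤ X ≤ 12) = 0.749023

We have X ~ Poisson(λ=8.1).

(a) Moments:
E[X] = 8.1000
Var(X) = 8.1000
σ = √Var(X) = 2.8460

(b) Point probability using PMF:
P(X = 6) = 0.119067

(c) Cumulative probability using CDF:
P(X ≤ 12) = F(12) = 0.931269

(d) Range probability:
P(6 ≤ X ≤ 12) = P(X ≤ 12) - P(X ≤ 5)
                   = F(12) - F(5)
                   = 0.931269 - 0.182246
                   = 0.749023

This means approximately 74.9% of outcomes fall in the interval [6, 12].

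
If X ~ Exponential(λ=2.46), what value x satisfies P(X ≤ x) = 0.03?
0.0124

We have X ~ Exponential(λ=2.46).

We want to find x such that P(X ≤ x) = 0.03.

This is the 3rd percentile, which means 3% of values fall below this point.

Using the inverse CDF (quantile function):
x = F⁻¹(0.03) = 0.0124

Verification: P(X ≤ 0.0124) = 0.03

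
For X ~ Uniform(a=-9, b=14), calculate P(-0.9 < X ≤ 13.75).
0.636957

We have X ~ Uniform(a=-9, b=14).

To find P(-0.9 < X ≤ 13.75), we use:
P(-0.9 < X ≤ 13.75) = P(X ≤ 13.75) - P(X ≤ -0.9)
                 = F(13.75) - F(-0.9)
                 = 0.989130 - 0.352174
                 = 0.636957

So there's approximately a 63.7% chance that X falls in this range.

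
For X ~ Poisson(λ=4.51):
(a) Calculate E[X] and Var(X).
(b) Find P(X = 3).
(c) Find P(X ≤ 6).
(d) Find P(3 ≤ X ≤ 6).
(a) E[X] = 4.5100, Var(X) = 4.5100
(b) P(X = 3) = 0.168155
(c) P(X ≤ 6) = 0.829767
(d) P(3 ≤ X ≤ 6) = 0.657311

We have X ~ Poisson(λ=4.51).

(a) Moments:
E[X] = 4.5100
Var(X) = 4.5100
σ = √Var(X) = 2.1237

(b) Point probability using PMF:
P(X = 3) = 0.168155

(c) Cumulative probability using CDF:
P(X ≤ 6) = F(6) = 0.829767

(d) Range probability:
P(3 ≤ X ≤ 6) = P(X ≤ 6) - P(X ≤ 2)
                   = F(6) - F(2)
                   = 0.829767 - 0.172456
                   = 0.657311

This means approximately 65.7% of outcomes fall in the interval [3, 6].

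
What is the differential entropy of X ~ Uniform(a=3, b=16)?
2.5649 nats

We have X ~ Uniform(a=3, b=16).

The differential entropy measures the uncertainty or information content of the distribution.

For a Uniform distribution with a=3, b=16:
h(X) = 2.5649 nats

(In bits, this would be 3.7004 bits.)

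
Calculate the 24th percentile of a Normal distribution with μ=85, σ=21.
70.1676

We have X ~ Normal(μ=85, σ=21).

We want to find x such that P(X ≤ x) = 0.24.

This is the 24th percentile, which means 24% of values fall below this point.

Using the inverse CDF (quantile function):
x = F⁻¹(0.24) = 70.1676

Verification: P(X ≤ 70.1676) = 0.24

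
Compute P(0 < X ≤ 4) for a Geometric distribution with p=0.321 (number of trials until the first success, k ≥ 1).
0.787441

We have X ~ Geometric(p=0.321) (number of trials until the first success, k ≥ 1).

To find P(0 < X ≤ 4), we use:
P(0 < X ≤ 4) = P(X ≤ 4) - P(X ≤ 0)
                 = F(4) - F(0)
                 = 0.787441 - 0.000000
                 = 0.787441

So there's approximately a 78.7% chance that X falls in this range.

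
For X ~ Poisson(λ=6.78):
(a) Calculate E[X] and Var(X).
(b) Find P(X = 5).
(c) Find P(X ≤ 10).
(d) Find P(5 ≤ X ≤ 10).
(a) E[X] = 6.7800, Var(X) = 6.7800
(b) P(X = 5) = 0.135660
(c) P(X ≤ 10) = 0.916358
(d) P(5 ≤ X ≤ 10) = 0.722334

We have X ~ Poisson(λ=6.78).

(a) Moments:
E[X] = 6.7800
Var(X) = 6.7800
σ = √Var(X) = 2.6038

(b) Point probability using PMF:
P(X = 5) = 0.135660

(c) Cumulative probability using CDF:
P(X ≤ 10) = F(10) = 0.916358

(d) Range probability:
P(5 ≤ X ≤ 10) = P(X ≤ 10) - P(X ≤ 4)
                   = F(10) - F(4)
                   = 0.916358 - 0.194024
                   = 0.722334

This means approximately 72.2% of outcomes fall in the interval [5, 10].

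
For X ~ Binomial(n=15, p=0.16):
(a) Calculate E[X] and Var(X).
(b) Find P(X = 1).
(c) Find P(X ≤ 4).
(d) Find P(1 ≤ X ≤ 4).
(a) E[X] = 2.4000, Var(X) = 2.0160
(b) P(X = 1) = 0.208988
(c) P(X ≤ 4) = 0.922209
(d) P(1 ≤ X ≤ 4) = 0.849063

We have X ~ Binomial(n=15, p=0.16).

(a) Moments:
E[X] = 2.4000
Var(X) = 2.0160
σ = √Var(X) = 1.4199

(b) Point probability using PMF:
P(X = 1) = 0.208988

(c) Cumulative probability using CDF:
P(X ≤ 4) = F(4) = 0.922209

(d) Range probability:
P(1 ≤ X ≤ 4) = P(X ≤ 4) - P(X ≤ 0)
                   = F(4) - F(0)
                   = 0.922209 - 0.073146
                   = 0.849063

This means approximately 84.9% of outcomes fall in the interval [1, 4].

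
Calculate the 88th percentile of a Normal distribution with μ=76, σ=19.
98.3247

We have X ~ Normal(μ=76, σ=19).

We want to find x such that P(X ≤ x) = 0.88.

This is the 88th percentile, which means 88% of values fall below this point.

Using the inverse CDF (quantile function):
x = F⁻¹(0.88) = 98.3247

Verification: P(X ≤ 98.3247) = 0.88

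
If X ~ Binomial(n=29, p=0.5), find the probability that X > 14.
0.500000

We have X ~ Binomial(n=29, p=0.5).

P(X > 14) = 1 - P(X ≤ 14)
                = 1 - F(14)
                = 1 - 0.500000
                = 0.500000

So there's approximately a 50.0% chance that X exceeds 14.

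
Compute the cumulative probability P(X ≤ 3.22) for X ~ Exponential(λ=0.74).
0.907708

We have X ~ Exponential(λ=0.74).

The CDF gives us P(X ≤ k).

Using the CDF:
P(X ≤ 3.22) = 0.907708

This means there's approximately a 90.8% chance that X is at most 3.22.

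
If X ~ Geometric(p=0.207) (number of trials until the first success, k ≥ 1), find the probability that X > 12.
0.061841

We have X ~ Geometric(p=0.207) (number of trials until the first success, k ≥ 1).

P(X > 12) = 1 - P(X ≤ 12)
                = 1 - F(12)
                = 1 - 0.938159
                = 0.061841

So there's approximately a 6.2% chance that X exceeds 12.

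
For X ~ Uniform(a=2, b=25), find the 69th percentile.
17.8700

We have X ~ Uniform(a=2, b=25).

We want to find x such that P(X ≤ x) = 0.69.

This is the 69th percentile, which means 69% of values fall below this point.

Using the inverse CDF (quantile function):
x = F⁻¹(0.69) = 17.8700

Verification: P(X ≤ 17.8700) = 0.69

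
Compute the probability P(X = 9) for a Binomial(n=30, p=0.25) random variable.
0.129807

We have X ~ Binomial(n=30, p=0.25).

For a Binomial distribution, the PMF gives us the probability of each outcome.

Using the PMF formula:
P(X = 9) = 0.129807

Rounded to 4 decimal places: 0.1298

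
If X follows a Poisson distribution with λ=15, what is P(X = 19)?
0.055747

We have X ~ Poisson(λ=15).

For a Poisson distribution, the PMF gives us the probability of each outcome.

Using the PMF formula:
P(X = 19) = 0.055747

Rounded to 4 decimal places: 0.0557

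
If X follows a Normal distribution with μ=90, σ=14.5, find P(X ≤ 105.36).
0.855271

We have X ~ Normal(μ=90, σ=14.5).

The CDF gives us P(X ≤ k).

Using the CDF:
P(X ≤ 105.36) = 0.855271

This means there's approximately a 85.5% chance that X is at most 105.36.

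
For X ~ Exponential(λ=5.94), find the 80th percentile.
0.2709

We have X ~ Exponential(λ=5.94).

We want to find x such that P(X ≤ x) = 0.8.

This is the 80th percentile, which means 80% of values fall below this point.

Using the inverse CDF (quantile function):
x = F⁻¹(0.8) = 0.2709

Verification: P(X ≤ 0.2709) = 0.8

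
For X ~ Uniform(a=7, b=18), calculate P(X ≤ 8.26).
0.114545

We have X ~ Uniform(a=7, b=18).

The CDF gives us P(X ≤ k).

Using the CDF:
P(X ≤ 8.26) = 0.114545

This means there's approximately a 11.5% chance that X is at most 8.26.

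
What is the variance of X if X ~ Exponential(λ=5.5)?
0.0331

We have X ~ Exponential(λ=5.5).

For an Exponential distribution with λ=5.5:
Var(X) = 0.0331

The variance measures the spread of the distribution around the mean.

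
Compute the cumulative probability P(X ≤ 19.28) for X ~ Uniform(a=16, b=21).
0.656000

We have X ~ Uniform(a=16, b=21).

The CDF gives us P(X ≤ k).

Using the CDF:
P(X ≤ 19.28) = 0.656000

This means there's approximately a 65.6% chance that X is at most 19.28.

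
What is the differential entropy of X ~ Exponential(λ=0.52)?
1.6539 nats

We have X ~ Exponential(λ=0.52).

The differential entropy measures the uncertainty or information content of the distribution.

For an Exponential distribution with λ=0.52:
h(X) = 1.6539 nats

(In bits, this would be 2.3861 bits.)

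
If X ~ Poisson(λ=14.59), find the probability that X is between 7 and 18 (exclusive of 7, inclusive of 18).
0.824456

We have X ~ Poisson(λ=14.59).

To find P(7 < X ≤ 18), we use:
P(7 < X ≤ 18) = P(X ≤ 18) - P(X ≤ 7)
                 = F(18) - F(7)
                 = 0.847206 - 0.022750
                 = 0.824456

So there's approximately a 82.4% chance that X falls in this range.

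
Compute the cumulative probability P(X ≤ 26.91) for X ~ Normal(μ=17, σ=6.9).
0.924532

We have X ~ Normal(μ=17, σ=6.9).

The CDF gives us P(X ≤ k).

Using the CDF:
P(X ≤ 26.91) = 0.924532

This means there's approximately a 92.5% chance that X is at most 26.91.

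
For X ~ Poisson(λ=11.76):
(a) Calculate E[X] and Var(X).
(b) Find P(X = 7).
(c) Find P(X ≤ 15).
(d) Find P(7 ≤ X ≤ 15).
(a) E[X] = 11.7600, Var(X) = 11.7600
(b) P(X = 7) = 0.048208
(c) P(X ≤ 15) = 0.861262
(d) P(7 ≤ X ≤ 15) = 0.808945

We have X ~ Poisson(λ=11.76).

(a) Moments:
E[X] = 11.7600
Var(X) = 11.7600
σ = √Var(X) = 3.4293

(b) Point probability using PMF:
P(X = 7) = 0.048208

(c) Cumulative probability using CDF:
P(X ≤ 15) = F(15) = 0.861262

(d) Range probability:
P(7 ≤ X ≤ 15) = P(X ≤ 15) - P(X ≤ 6)
                   = F(15) - F(6)
                   = 0.861262 - 0.052317
                   = 0.808945

This means approximately 80.9% of outcomes fall in the interval [7, 15].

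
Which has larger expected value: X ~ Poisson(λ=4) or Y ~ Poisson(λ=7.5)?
Y has larger mean (7.5000 > 4.0000)

Compute the expected value for each distribution:

X ~ Poisson(λ=4):
E[X] = 4.0000

Y ~ Poisson(λ=7.5):
E[Y] = 7.5000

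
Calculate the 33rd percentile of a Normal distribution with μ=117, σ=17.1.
109.4775

We have X ~ Normal(μ=117, σ=17.1).

We want to find x such that P(X ≤ x) = 0.33.

This is the 33rd percentile, which means 33% of values fall below this point.

Using the inverse CDF (quantile function):
x = F⁻¹(0.33) = 109.4775

Verification: P(X ≤ 109.4775) = 0.33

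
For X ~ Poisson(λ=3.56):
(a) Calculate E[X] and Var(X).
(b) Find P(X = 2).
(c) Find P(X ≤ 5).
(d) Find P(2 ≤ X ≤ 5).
(a) E[X] = 3.5600, Var(X) = 3.5600
(b) P(X = 2) = 0.180211
(c) P(X ≤ 5) = 0.849583
(d) P(2 ≤ X ≤ 5) = 0.719902

We have X ~ Poisson(λ=3.56).

(a) Moments:
E[X] = 3.5600
Var(X) = 3.5600
σ = √Var(X) = 1.8868

(b) Point probability using PMF:
P(X = 2) = 0.180211

(c) Cumulative probability using CDF:
P(X ≤ 5) = F(5) = 0.849583

(d) Range probability:
P(2 ≤ X ≤ 5) = P(X ≤ 5) - P(X ≤ 1)
                   = F(5) - F(1)
                   = 0.849583 - 0.129681
                   = 0.719902

This means approximately 72.0% of outcomes fall in the interval [2, 5].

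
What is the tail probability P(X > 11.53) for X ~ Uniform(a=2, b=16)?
0.319286

We have X ~ Uniform(a=2, b=16).

P(X > 11.53) = 1 - P(X ≤ 11.53)
                = 1 - F(11.53)
                = 1 - 0.680714
                = 0.319286

So there's approximately a 31.9% chance that X exceeds 11.53.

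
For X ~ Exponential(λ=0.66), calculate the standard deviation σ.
1.5152

We have X ~ Exponential(λ=0.66).

For an Exponential distribution with λ=0.66:
σ = √Var(X) = 1.5152

The standard deviation is the square root of the variance.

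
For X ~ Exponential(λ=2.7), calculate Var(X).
0.1372

We have X ~ Exponential(λ=2.7).

For an Exponential distribution with λ=2.7:
Var(X) = 0.1372

The variance measures the spread of the distribution around the mean.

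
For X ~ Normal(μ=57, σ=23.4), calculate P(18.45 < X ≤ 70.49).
0.668126

We have X ~ Normal(μ=57, σ=23.4).

To find P(18.45 < X ≤ 70.49), we use:
P(18.45 < X ≤ 70.49) = P(X ≤ 70.49) - P(X ≤ 18.45)
                 = F(70.49) - F(18.45)
                 = 0.717860 - 0.049734
                 = 0.668126

So there's approximately a 66.8% chance that X falls in this range.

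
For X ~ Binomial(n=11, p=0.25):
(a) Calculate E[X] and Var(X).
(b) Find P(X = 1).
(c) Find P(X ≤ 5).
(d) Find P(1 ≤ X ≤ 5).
(a) E[X] = 2.7500, Var(X) = 2.0625
(b) P(X = 1) = 0.154862
(c) P(X ≤ 5) = 0.965672
(d) P(1 ≤ X ≤ 5) = 0.923437

We have X ~ Binomial(n=11, p=0.25).

(a) Moments:
E[X] = 2.7500
Var(X) = 2.0625
σ = √Var(X) = 1.4361

(b) Point probability using PMF:
P(X = 1) = 0.154862

(c) Cumulative probability using CDF:
P(X ≤ 5) = F(5) = 0.965672

(d) Range probability:
P(1 ≤ X ≤ 5) = P(X ≤ 5) - P(X ≤ 0)
                   = F(5) - F(0)
                   = 0.965672 - 0.042235
                   = 0.923437

This means approximately 92.3% of outcomes fall in the interval [1, 5].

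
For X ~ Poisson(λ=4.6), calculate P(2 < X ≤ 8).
0.792289

We have X ~ Poisson(λ=4.6).

To find P(2 < X ≤ 8), we use:
P(2 < X ≤ 8) = P(X ≤ 8) - P(X ≤ 2)
                 = F(8) - F(2)
                 = 0.954928 - 0.162639
                 = 0.792289

So there's approximately a 79.2% chance that X falls in this range.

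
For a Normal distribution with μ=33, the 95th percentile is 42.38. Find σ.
σ = 5.7026

For X ~ Normal(μ, σ), the p-th percentile satisfies x = μ + z_p × σ,
where z_p = Φ⁻¹(p) is the standard normal quantile.

Step 1: z_{0.95} = Φ⁻¹(0.95) = 1.6449

Step 2: Solve for σ:
42.38 = 33 + 1.6449 × σ
σ = (42.38 - 33) / 1.6449
σ = 9.38 / 1.6449
σ = 5.7026

Verification: μ + z × σ = 33 + 1.6449 × 5.7026 = 42.38 ✓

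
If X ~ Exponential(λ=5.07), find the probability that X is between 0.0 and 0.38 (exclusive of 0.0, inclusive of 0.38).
0.854357

We have X ~ Exponential(λ=5.07).

To find P(0.0 < X ≤ 0.38), we use:
P(0.0 < X ≤ 0.38) = P(X ≤ 0.38) - P(X ≤ 0.0)
                 = F(0.38) - F(0.0)
                 = 0.854357 - 0.000000
                 = 0.854357

So there's approximately a 85.4% chance that X falls in this range.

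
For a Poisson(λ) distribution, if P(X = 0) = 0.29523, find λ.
λ = 1.2200

For a Poisson(λ) distribution, the PMF at 0 is:
P(X = 0) = λ^0 e^(-λ) / 0! = e^(-λ)

Given P(X = 0) = 0.29523:
e^(-λ) = 0.29523
-λ = ln(0.29523)
λ = -ln(0.29523) = 1.2200

Verification: e^(-1.2200) = 0.29523 ✓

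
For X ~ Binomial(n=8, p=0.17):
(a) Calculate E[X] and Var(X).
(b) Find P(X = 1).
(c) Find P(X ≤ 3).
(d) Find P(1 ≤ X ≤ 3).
(a) E[X] = 1.3600, Var(X) = 1.1288
(b) P(X = 1) = 0.369050
(c) P(X ≤ 3) = 0.967214
(d) P(1 ≤ X ≤ 3) = 0.741984

We have X ~ Binomial(n=8, p=0.17).

(a) Moments:
E[X] = 1.3600
Var(X) = 1.1288
σ = √Var(X) = 1.0624

(b) Point probability using PMF:
P(X = 1) = 0.369050

(c) Cumulative probability using CDF:
P(X ≤ 3) = F(3) = 0.967214

(d) Range probability:
P(1 ≤ X ≤ 3) = P(X ≤ 3) - P(X ≤ 0)
                   = F(3) - F(0)
                   = 0.967214 - 0.225229
                   = 0.741984

This means approximately 74.2% of outcomes fall in the interval [1, 3].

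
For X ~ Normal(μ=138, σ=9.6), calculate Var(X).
92.1600

We have X ~ Normal(μ=138, σ=9.6).

For a Normal distribution with μ=138, σ=9.6:
Var(X) = 92.1600

The variance measures the spread of the distribution around the mean.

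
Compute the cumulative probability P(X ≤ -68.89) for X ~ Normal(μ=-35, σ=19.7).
0.042689

We have X ~ Normal(μ=-35, σ=19.7).

The CDF gives us P(X ≤ k).

Using the CDF:
P(X ≤ -68.89) = 0.042689

This means there's approximately a 4.3% chance that X is at most -68.89.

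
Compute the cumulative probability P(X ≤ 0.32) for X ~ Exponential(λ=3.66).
0.690005

We have X ~ Exponential(λ=3.66).

The CDF gives us P(X ≤ k).

Using the CDF:
P(X ≤ 0.32) = 0.690005

This means there's approximately a 69.0% chance that X is at most 0.32.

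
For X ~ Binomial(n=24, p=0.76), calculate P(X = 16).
0.100294

We have X ~ Binomial(n=24, p=0.76).

For a Binomial distribution, the PMF gives us the probability of each outcome.

Using the PMF formula:
P(X = 16) = 0.100294

Rounded to 4 decimal places: 0.1003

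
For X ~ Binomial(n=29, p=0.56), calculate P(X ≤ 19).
0.889718

We have X ~ Binomial(n=29, p=0.56).

The CDF gives us P(X ≤ k).

Using the CDF:
P(X ≤ 19) = 0.889718

This means there's approximately a 89.0% chance that X is at most 19.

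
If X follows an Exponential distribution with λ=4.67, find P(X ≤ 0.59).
0.936410

We have X ~ Exponential(λ=4.67).

The CDF gives us P(X ≤ k).

Using the CDF:
P(X ≤ 0.59) = 0.936410

This means there's approximately a 93.6% chance that X is at most 0.59.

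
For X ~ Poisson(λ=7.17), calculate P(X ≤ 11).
0.938595

We have X ~ Poisson(λ=7.17).

The CDF gives us P(X ≤ k).

Using the CDF:
P(X ≤ 11) = 0.938595

This means there's approximately a 93.9% chance that X is at most 11.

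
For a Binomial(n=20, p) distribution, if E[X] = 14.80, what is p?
p = 0.74

For a Binomial(n, p) distribution:
E[X] = n × p

Given n = 20 and E[X] = 14.80:
14.80 = 20 × p
p = 14.80 / 20 = 0.74

Verification: Binomial(20, 0.74) has E[X] = 14.80 ✓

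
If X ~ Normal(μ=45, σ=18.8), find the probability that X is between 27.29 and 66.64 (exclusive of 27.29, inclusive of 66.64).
0.702056

We have X ~ Normal(μ=45, σ=18.8).

To find P(27.29 < X ≤ 66.64), we use:
P(27.29 < X ≤ 66.64) = P(X ≤ 66.64) - P(X ≤ 27.29)
                 = F(66.64) - F(27.29)
                 = 0.875147 - 0.173091
                 = 0.702056

So there's approximately a 70.2% chance that X falls in this range.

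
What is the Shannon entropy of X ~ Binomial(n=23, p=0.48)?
2.2925 nats

We have X ~ Binomial(n=23, p=0.48).

The Shannon entropy measures the uncertainty or information content of the distribution.

For a Binomial distribution with n=23, p=0.48:
H(X) = 2.2925 nats

(In bits, this would be 3.3074 bits.)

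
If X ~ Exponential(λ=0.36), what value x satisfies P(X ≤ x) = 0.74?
3.7419

We have X ~ Exponential(λ=0.36).

We want to find x such that P(X ≤ x) = 0.74.

This is the 74th percentile, which means 74% of values fall below this point.

Using the inverse CDF (quantile function):
x = F⁻¹(0.74) = 3.7419

Verification: P(X ≤ 3.7419) = 0.74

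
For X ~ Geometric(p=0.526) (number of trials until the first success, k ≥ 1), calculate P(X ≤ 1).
0.526000

We have X ~ Geometric(p=0.526) (number of trials until the first success, k ≥ 1).

The CDF gives us P(X ≤ k).

Using the CDF:
P(X ≤ 1) = 0.526000

This means there's approximately a 52.6% chance that X is at most 1.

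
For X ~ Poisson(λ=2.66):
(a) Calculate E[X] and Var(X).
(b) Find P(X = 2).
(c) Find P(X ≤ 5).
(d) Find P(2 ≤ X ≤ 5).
(a) E[X] = 2.6600, Var(X) = 2.6600
(b) P(X = 2) = 0.247463
(c) P(X ≤ 5) = 0.946428
(d) P(2 ≤ X ≤ 5) = 0.690418

We have X ~ Poisson(λ=2.66).

(a) Moments:
E[X] = 2.6600
Var(X) = 2.6600
σ = √Var(X) = 1.6310

(b) Point probability using PMF:
P(X = 2) = 0.247463

(c) Cumulative probability using CDF:
P(X ≤ 5) = F(5) = 0.946428

(d) Range probability:
P(2 ≤ X ≤ 5) = P(X ≤ 5) - P(X ≤ 1)
                   = F(5) - F(1)
                   = 0.946428 - 0.256010
                   = 0.690418

This means approximately 69.0% of outcomes fall in the interval [2, 5].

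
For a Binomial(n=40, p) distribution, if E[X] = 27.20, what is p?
p = 0.68

For a Binomial(n, p) distribution:
E[X] = n × p

Given n = 40 and E[X] = 27.20:
27.20 = 40 × p
p = 27.20 / 40 = 0.68

Verification: Binomial(40, 0.68) has E[X] = 27.20 ✓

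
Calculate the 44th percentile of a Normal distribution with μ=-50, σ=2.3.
-50.3472

We have X ~ Normal(μ=-50, σ=2.3).

We want to find x such that P(X ≤ x) = 0.44.

This is the 44th percentile, which means 44% of values fall below this point.

Using the inverse CDF (quantile function):
x = F⁻¹(0.44) = -50.3472

Verification: P(X ≤ -50.3472) = 0.44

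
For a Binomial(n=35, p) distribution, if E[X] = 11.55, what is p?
p = 0.33

For a Binomial(n, p) distribution:
E[X] = n × p

Given n = 35 and E[X] = 11.55:
11.55 = 35 × p
p = 11.55 / 35 = 0.33

Verification: Binomial(35, 0.33) has E[X] = 11.55 ✓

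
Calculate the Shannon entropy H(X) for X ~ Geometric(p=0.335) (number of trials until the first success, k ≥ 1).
1.9035 nats

We have X ~ Geometric(p=0.335) (number of trials until the first success, k ≥ 1).

The Shannon entropy measures the uncertainty or information content of the distribution.

For a Geometric distribution with p=0.335 (number of trials until the first success, k ≥ 1):
H(X) = 1.9035 nats

(In bits, this would be 2.7461 bits.)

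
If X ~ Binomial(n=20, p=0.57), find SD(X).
2.2140

We have X ~ Binomial(n=20, p=0.57).

For a Binomial distribution with n=20, p=0.57:
σ = √Var(X) = 2.2140

The standard deviation is the square root of the variance.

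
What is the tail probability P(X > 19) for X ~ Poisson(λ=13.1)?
0.045448

We have X ~ Poisson(λ=13.1).

P(X > 19) = 1 - P(X ≤ 19)
                = 1 - F(19)
                = 1 - 0.954552
                = 0.045448

So there's approximately a 4.5% chance that X exceeds 19.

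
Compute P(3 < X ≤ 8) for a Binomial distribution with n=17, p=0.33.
0.792208

We have X ~ Binomial(n=17, p=0.33).

To find P(3 < X ≤ 8), we use:
P(3 < X ≤ 8) = P(X ≤ 8) - P(X ≤ 3)
                 = F(8) - F(3)
                 = 0.928776 - 0.136568
                 = 0.792208

So there's approximately a 79.2% chance that X falls in this range.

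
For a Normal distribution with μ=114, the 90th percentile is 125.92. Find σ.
σ = 9.3012

For X ~ Normal(μ, σ), the p-th percentile satisfies x = μ + z_p × σ,
where z_p = Φ⁻¹(p) is the standard normal quantile.

Step 1: z_{0.9} = Φ⁻¹(0.9) = 1.2816

Step 2: Solve for σ:
125.92 = 114 + 1.2816 × σ
σ = (125.92 - 114) / 1.2816
σ = 11.92 / 1.2816
σ = 9.3012

Verification: μ + z × σ = 114 + 1.2816 × 9.3012 = 125.92 ✓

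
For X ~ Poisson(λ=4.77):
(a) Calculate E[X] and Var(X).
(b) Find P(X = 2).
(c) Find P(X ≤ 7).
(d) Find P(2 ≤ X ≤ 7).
(a) E[X] = 4.7700, Var(X) = 4.7700
(b) P(X = 2) = 0.096477
(c) P(X ≤ 7) = 0.889522
(d) P(2 ≤ X ≤ 7) = 0.840590

We have X ~ Poisson(λ=4.77).

(a) Moments:
E[X] = 4.7700
Var(X) = 4.7700
σ = √Var(X) = 2.1840

(b) Point probability using PMF:
P(X = 2) = 0.096477

(c) Cumulative probability using CDF:
P(X ≤ 7) = F(7) = 0.889522

(d) Range probability:
P(2 ≤ X ≤ 7) = P(X ≤ 7) - P(X ≤ 1)
                   = F(7) - F(1)
                   = 0.889522 - 0.048932
                   = 0.840590

This means approximately 84.1% of outcomes fall in the interval [2, 7].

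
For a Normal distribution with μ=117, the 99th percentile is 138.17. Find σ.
σ = 9.1001

For X ~ Normal(μ, σ), the p-th percentile satisfies x = μ + z_p × σ,
where z_p = Φ⁻¹(p) is the standard normal quantile.

Step 1: z_{0.99} = Φ⁻¹(0.99) = 2.3263

Step 2: Solve for σ:
138.17 = 117 + 2.3263 × σ
σ = (138.17 - 117) / 2.3263
σ = 21.17 / 2.3263
σ = 9.1001

Verification: μ + z × σ = 117 + 2.3263 × 9.1001 = 138.17 ✓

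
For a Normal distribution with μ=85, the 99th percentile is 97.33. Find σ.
σ = 5.3002

For X ~ Normal(μ, σ), the p-th percentile satisfies x = μ + z_p × σ,
where z_p = Φ⁻¹(p) is the standard normal quantile.

Step 1: z_{0.99} = Φ⁻¹(0.99) = 2.3263

Step 2: Solve for σ:
97.33 = 85 + 2.3263 × σ
σ = (97.33 - 85) / 2.3263
σ = 12.33 / 2.3263
σ = 5.3002

Verification: μ + z × σ = 85 + 2.3263 × 5.3002 = 97.33 ✓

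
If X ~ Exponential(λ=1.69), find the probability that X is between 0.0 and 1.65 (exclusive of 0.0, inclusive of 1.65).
0.938487

We have X ~ Exponential(λ=1.69).

To find P(0.0 < X ≤ 1.65), we use:
P(0.0 < X ≤ 1.65) = P(X ≤ 1.65) - P(X ≤ 0.0)
                 = F(1.65) - F(0.0)
                 = 0.938487 - 0.000000
                 = 0.938487

So there's approximately a 93.8% chance that X falls in this range.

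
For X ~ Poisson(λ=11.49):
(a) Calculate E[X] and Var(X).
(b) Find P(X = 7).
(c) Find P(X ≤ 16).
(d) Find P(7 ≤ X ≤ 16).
(a) E[X] = 11.4900, Var(X) = 11.4900
(b) P(X = 7) = 0.053674
(c) P(X ≤ 16) = 0.924053
(d) P(7 ≤ X ≤ 16) = 0.863457

We have X ~ Poisson(λ=11.49).

(a) Moments:
E[X] = 11.4900
Var(X) = 11.4900
σ = √Var(X) = 3.3897

(b) Point probability using PMF:
P(X = 7) = 0.053674

(c) Cumulative probability using CDF:
P(X ≤ 16) = F(16) = 0.924053

(d) Range probability:
P(7 ≤ X ≤ 16) = P(X ≤ 16) - P(X ≤ 6)
                   = F(16) - F(6)
                   = 0.924053 - 0.060596
                   = 0.863457

This means approximately 86.3% of outcomes fall in the interval [7, 16].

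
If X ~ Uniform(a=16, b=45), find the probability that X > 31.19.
0.476207

We have X ~ Uniform(a=16, b=45).

P(X > 31.19) = 1 - P(X ≤ 31.19)
                = 1 - F(31.19)
                = 1 - 0.523793
                = 0.476207

So there's approximately a 47.6% chance that X exceeds 31.19.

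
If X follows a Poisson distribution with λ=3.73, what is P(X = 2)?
0.166905

We have X ~ Poisson(λ=3.73).

For a Poisson distribution, the PMF gives us the probability of each outcome.

Using the PMF formula:
P(X = 2) = 0.166905

Rounded to 4 decimal places: 0.1669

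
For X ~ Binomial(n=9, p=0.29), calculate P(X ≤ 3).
0.752190

We have X ~ Binomial(n=9, p=0.29).

The CDF gives us P(X ≤ k).

Using the CDF:
P(X ≤ 3) = 0.752190

This means there's approximately a 75.2% chance that X is at most 3.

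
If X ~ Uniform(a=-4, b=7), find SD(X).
3.1754

We have X ~ Uniform(a=-4, b=7).

For a Uniform distribution with a=-4, b=7:
σ = √Var(X) = 3.1754

The standard deviation is the square root of the variance.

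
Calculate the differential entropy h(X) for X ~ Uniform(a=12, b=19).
1.9459 nats

We have X ~ Uniform(a=12, b=19).

The differential entropy measures the uncertainty or information content of the distribution.

For a Uniform distribution with a=12, b=19:
h(X) = 1.9459 nats

(In bits, this would be 2.8074 bits.)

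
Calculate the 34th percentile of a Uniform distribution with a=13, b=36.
20.8200

We have X ~ Uniform(a=13, b=36).

We want to find x such that P(X ≤ x) = 0.34.

This is the 34th percentile, which means 34% of values fall below this point.

Using the inverse CDF (quantile function):
x = F⁻¹(0.34) = 20.8200

Verification: P(X ≤ 20.8200) = 0.34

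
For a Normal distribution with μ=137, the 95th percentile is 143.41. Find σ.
σ = 3.8970

For X ~ Normal(μ, σ), the p-th percentile satisfies x = μ + z_p × σ,
where z_p = Φ⁻¹(p) is the standard normal quantile.

Step 1: z_{0.95} = Φ⁻¹(0.95) = 1.6449

Step 2: Solve for σ:
143.41 = 137 + 1.6449 × σ
σ = (143.41 - 137) / 1.6449
σ = 6.41 / 1.6449
σ = 3.8970

Verification: μ + z × σ = 137 + 1.6449 × 3.8970 = 143.41 ✓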